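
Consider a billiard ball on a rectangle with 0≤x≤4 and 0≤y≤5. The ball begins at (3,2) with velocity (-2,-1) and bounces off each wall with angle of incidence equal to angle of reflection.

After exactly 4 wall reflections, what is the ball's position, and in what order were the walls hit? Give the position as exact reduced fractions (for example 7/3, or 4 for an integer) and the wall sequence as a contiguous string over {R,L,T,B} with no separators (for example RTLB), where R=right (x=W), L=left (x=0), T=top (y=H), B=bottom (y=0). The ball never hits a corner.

Final position: (0,7/2)
Wall sequence: LBRL

1. t=3/2 → L at (0,1/2); v=(2,-1)
2. t=1/2 → B at (1,0); v=(2,1)
3. t=3/2 → R at (4,3/2); v=(-2,1)
4. t=2 → L at (0,7/2); v=(2,1)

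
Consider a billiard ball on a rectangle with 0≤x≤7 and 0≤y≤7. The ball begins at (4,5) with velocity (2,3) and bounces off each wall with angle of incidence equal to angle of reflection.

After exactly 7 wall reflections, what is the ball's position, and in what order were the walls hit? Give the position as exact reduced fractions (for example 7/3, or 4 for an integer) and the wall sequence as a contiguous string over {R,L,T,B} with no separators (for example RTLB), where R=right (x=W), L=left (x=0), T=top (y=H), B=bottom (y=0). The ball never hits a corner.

Final position: (7,5/2)
Wall sequence: TRBLTBR

1. t=2/3 → T at (16/3,7); v=(2,-3)
2. t=5/6 → R at (7,9/2); v=(-2,-3)
3. t=3/2 → B at (4,0); v=(-2,3)
4. t=2 → L at (0,6); v=(2,3)
5. t=1/3 → T at (2/3,7); v=(2,-3)
6. t=7/3 → B at (16/3,0); v=(2,3)
7. t=5/6 → R at (7,5/2); v=(-2,3)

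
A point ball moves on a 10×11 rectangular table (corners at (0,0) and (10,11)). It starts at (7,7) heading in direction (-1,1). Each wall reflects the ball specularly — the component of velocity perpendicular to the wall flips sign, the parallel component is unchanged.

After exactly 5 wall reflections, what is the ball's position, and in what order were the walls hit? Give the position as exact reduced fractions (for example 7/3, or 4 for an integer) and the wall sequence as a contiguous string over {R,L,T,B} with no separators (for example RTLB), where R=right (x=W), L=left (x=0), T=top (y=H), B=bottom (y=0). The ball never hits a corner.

Final position: (1,11)
Wall sequence: TLBRT

1. t=4 → T at (3,11); v=(-1,-1)
2. t=3 → L at (0,8); v=(1,-1)
3. t=8 → B at (8,0); v=(1,1)
4. t=2 → R at (10,2); v=(-1,1)
5. t=9 → T at (1,11); v=(-1,-1)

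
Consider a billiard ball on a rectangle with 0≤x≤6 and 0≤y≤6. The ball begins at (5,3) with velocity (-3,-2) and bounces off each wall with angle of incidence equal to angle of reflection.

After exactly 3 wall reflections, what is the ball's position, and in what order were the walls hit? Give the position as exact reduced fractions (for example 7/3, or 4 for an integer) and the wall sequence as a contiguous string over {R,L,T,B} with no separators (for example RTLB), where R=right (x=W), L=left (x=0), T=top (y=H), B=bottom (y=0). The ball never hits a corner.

Final position: (6,13/3)
Wall sequence: BLR

1. t=3/2 → B at (1/2,0); v=(-3,2)
2. t=1/6 → L at (0,1/3); v=(3,2)
3. t=2 → R at (6,13/3); v=(-3,2)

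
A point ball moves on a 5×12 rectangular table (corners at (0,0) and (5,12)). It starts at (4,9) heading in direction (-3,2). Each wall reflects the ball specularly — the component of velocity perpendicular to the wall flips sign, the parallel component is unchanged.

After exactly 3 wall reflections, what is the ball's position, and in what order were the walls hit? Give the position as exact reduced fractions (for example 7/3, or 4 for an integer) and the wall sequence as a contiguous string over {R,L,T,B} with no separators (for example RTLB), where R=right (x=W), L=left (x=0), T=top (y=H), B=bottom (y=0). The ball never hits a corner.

1. t=4/3 → L at (0,35/3); v=(3,2)
2. t=1/6 → T at (1/2,12); v=(3,-2)
3. t=3/2 → R at (5,9); v=(-3,-2)

Final position: (5,9)
Wall sequence: LTR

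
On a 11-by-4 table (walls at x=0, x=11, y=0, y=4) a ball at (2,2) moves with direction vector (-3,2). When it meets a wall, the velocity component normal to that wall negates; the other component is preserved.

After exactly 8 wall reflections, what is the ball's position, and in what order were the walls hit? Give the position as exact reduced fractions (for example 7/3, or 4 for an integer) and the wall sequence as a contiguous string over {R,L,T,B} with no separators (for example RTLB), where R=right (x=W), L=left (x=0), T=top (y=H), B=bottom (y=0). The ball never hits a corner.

1. t=2/3 → L at (0,10/3); v=(3,2)
2. t=1/3 → T at (1,4); v=(3,-2)
3. t=2 → B at (7,0); v=(3,2)
4. t=4/3 → R at (11,8/3); v=(-3,2)
5. t=2/3 → T at (9,4); v=(-3,-2)
6. t=2 → B at (3,0); v=(-3,2)
7. t=1 → L at (0,2); v=(3,2)
8. t=1 → T at (3,4); v=(3,-2)

Final position: (3,4)
Wall sequence: LTBRTBLT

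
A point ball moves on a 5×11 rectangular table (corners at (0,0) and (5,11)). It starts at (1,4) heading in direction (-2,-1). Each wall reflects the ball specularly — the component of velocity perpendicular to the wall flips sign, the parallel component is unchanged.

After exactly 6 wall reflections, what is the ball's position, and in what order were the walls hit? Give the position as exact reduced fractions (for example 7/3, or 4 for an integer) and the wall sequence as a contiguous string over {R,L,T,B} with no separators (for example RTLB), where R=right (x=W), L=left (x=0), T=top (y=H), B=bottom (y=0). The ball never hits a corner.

Final position: (0,13/2)
Wall sequence: LRBLRL

1. t=1/2 → L at (0,7/2); v=(2,-1)
2. t=5/2 → R at (5,1); v=(-2,-1)
3. t=1 → B at (3,0); v=(-2,1)
4. t=3/2 → L at (0,3/2); v=(2,1)
5. t=5/2 → R at (5,4); v=(-2,1)
6. t=5/2 → L at (0,13/2); v=(2,1)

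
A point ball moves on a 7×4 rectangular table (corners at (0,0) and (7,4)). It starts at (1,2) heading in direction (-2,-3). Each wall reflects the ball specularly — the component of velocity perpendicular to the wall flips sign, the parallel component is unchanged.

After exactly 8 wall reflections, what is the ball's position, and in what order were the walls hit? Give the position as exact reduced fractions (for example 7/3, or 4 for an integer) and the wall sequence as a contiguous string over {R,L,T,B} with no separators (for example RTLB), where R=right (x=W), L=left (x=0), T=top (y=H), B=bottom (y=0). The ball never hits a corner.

1. t=1/2 → L at (0,1/2); v=(2,-3)
2. t=1/6 → B at (1/3,0); v=(2,3)
3. t=4/3 → T at (3,4); v=(2,-3)
4. t=4/3 → B at (17/3,0); v=(2,3)
5. t=2/3 → R at (7,2); v=(-2,3)
6. t=2/3 → T at (17/3,4); v=(-2,-3)
7. t=4/3 → B at (3,0); v=(-2,3)
8. t=4/3 → T at (1/3,4); v=(-2,-3)

Final position: (1/3,4)
Wall sequence: LBTBRTBT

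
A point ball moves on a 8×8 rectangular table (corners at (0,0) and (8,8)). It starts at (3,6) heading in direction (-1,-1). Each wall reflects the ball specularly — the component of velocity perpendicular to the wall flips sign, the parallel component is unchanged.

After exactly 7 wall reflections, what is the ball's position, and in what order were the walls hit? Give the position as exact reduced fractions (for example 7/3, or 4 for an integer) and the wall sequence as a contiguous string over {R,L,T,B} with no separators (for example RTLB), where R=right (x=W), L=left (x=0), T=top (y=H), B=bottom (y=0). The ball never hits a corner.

1. t=3 → L at (0,3); v=(1,-1)
2. t=3 → B at (3,0); v=(1,1)
3. t=5 → R at (8,5); v=(-1,1)
4. t=3 → T at (5,8); v=(-1,-1)
5. t=5 → L at (0,3); v=(1,-1)
6. t=3 → B at (3,0); v=(1,1)
7. t=5 → R at (8,5); v=(-1,1)

Final position: (8,5)
Wall sequence: LBRTLBR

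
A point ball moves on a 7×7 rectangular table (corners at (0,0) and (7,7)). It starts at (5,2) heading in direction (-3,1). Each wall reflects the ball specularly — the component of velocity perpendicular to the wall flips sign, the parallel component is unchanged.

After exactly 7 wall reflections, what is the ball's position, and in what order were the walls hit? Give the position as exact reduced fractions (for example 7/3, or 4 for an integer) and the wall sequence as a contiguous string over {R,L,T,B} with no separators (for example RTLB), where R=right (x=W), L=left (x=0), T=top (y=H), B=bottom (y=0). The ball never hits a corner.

1. t=5/3 → L at (0,11/3); v=(3,1)
2. t=7/3 → R at (7,6); v=(-3,1)
3. t=1 → T at (4,7); v=(-3,-1)
4. t=4/3 → L at (0,17/3); v=(3,-1)
5. t=7/3 → R at (7,10/3); v=(-3,-1)
6. t=7/3 → L at (0,1); v=(3,-1)
7. t=1 → B at (3,0); v=(3,1)

Final position: (3,0)
Wall sequence: LRTLRLB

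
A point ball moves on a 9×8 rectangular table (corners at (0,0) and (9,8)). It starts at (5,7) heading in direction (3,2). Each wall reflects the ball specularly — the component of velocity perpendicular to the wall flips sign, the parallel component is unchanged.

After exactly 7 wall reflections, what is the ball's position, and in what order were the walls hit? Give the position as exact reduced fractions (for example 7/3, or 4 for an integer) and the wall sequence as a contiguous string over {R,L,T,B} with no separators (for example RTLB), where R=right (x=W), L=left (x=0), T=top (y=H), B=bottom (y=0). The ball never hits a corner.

1. t=1/2 → T at (13/2,8); v=(3,-2)
2. t=5/6 → R at (9,19/3); v=(-3,-2)
3. t=3 → L at (0,1/3); v=(3,-2)
4. t=1/6 → B at (1/2,0); v=(3,2)
5. t=17/6 → R at (9,17/3); v=(-3,2)
6. t=7/6 → T at (11/2,8); v=(-3,-2)
7. t=11/6 → L at (0,13/3); v=(3,-2)

Final position: (0,13/3)
Wall sequence: TRLBRTL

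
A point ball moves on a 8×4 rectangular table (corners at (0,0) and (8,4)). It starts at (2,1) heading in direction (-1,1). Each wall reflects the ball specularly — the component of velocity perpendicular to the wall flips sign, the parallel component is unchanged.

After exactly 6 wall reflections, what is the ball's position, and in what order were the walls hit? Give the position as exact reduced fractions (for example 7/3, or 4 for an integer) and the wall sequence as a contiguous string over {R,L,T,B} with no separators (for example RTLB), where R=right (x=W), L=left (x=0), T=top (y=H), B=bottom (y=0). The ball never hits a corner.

1. t=2 → L at (0,3); v=(1,1)
2. t=1 → T at (1,4); v=(1,-1)
3. t=4 → B at (5,0); v=(1,1)
4. t=3 → R at (8,3); v=(-1,1)
5. t=1 → T at (7,4); v=(-1,-1)
6. t=4 → B at (3,0); v=(-1,1)

Final position: (3,0)
Wall sequence: LTBRTB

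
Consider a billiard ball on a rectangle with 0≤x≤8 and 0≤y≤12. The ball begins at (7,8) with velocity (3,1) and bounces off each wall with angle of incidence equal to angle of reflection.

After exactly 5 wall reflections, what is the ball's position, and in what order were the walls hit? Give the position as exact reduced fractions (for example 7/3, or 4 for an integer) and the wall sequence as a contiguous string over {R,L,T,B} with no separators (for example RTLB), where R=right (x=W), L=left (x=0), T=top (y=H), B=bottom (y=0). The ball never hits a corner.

Final position: (0,23/3)
Wall sequence: RLTRL

1. t=1/3 → R at (8,25/3); v=(-3,1)
2. t=8/3 → L at (0,11); v=(3,1)
3. t=1 → T at (3,12); v=(3,-1)
4. t=5/3 → R at (8,31/3); v=(-3,-1)
5. t=8/3 → L at (0,23/3); v=(3,-1)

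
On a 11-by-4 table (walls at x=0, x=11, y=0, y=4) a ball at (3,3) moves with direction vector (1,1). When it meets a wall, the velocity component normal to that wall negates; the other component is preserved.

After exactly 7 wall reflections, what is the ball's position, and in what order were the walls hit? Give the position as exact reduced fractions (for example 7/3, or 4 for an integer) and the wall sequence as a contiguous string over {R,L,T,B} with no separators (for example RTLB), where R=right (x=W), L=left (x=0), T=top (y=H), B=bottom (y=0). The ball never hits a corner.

1. t=1 → T at (4,4); v=(1,-1)
2. t=4 → B at (8,0); v=(1,1)
3. t=3 → R at (11,3); v=(-1,1)
4. t=1 → T at (10,4); v=(-1,-1)
5. t=4 → B at (6,0); v=(-1,1)
6. t=4 → T at (2,4); v=(-1,-1)
7. t=2 → L at (0,2); v=(1,-1)

Final position: (0,2)
Wall sequence: TBRTBTL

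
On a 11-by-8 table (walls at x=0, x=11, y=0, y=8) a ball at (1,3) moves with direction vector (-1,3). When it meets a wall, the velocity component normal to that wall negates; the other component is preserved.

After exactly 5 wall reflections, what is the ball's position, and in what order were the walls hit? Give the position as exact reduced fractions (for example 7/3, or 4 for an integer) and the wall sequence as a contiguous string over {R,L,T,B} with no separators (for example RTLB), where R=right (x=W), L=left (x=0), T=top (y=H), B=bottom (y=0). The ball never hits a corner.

1. t=1 → L at (0,6); v=(1,3)
2. t=2/3 → T at (2/3,8); v=(1,-3)
3. t=8/3 → B at (10/3,0); v=(1,3)
4. t=8/3 → T at (6,8); v=(1,-3)
5. t=8/3 → B at (26/3,0); v=(1,3)

Final position: (26/3,0)
Wall sequence: LTBTB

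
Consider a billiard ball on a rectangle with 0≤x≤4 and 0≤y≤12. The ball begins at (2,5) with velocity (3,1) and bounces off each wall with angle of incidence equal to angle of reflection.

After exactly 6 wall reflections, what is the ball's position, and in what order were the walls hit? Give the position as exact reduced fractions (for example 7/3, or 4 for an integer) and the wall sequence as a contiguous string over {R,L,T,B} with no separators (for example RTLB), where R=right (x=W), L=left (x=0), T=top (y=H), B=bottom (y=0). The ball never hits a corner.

1. t=2/3 → R at (4,17/3); v=(-3,1)
2. t=4/3 → L at (0,7); v=(3,1)
3. t=4/3 → R at (4,25/3); v=(-3,1)
4. t=4/3 → L at (0,29/3); v=(3,1)
5. t=4/3 → R at (4,11); v=(-3,1)
6. t=1 → T at (1,12); v=(-3,-1)

Final position: (1,12)
Wall sequence: RLRLRT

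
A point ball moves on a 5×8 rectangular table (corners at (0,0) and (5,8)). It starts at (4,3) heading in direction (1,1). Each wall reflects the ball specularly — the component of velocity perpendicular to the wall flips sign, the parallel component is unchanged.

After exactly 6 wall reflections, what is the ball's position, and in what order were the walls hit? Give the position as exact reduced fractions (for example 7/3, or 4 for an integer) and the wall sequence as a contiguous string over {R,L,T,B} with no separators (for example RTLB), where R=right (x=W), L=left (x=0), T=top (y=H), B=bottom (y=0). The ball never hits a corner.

1. t=1 → R at (5,4); v=(-1,1)
2. t=4 → T at (1,8); v=(-1,-1)
3. t=1 → L at (0,7); v=(1,-1)
4. t=5 → R at (5,2); v=(-1,-1)
5. t=2 → B at (3,0); v=(-1,1)
6. t=3 → L at (0,3); v=(1,1)

Final position: (0,3)
Wall sequence: RTLRBL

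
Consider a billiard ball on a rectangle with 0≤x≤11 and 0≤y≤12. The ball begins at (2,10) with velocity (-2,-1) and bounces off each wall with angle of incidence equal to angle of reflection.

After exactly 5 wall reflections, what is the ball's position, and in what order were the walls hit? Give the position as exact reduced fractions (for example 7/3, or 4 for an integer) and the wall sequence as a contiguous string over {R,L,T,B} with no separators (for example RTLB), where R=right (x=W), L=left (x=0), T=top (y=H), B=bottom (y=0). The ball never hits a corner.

Final position: (11,15/2)
Wall sequence: LRBLR

1. t=1 → L at (0,9); v=(2,-1)
2. t=11/2 → R at (11,7/2); v=(-2,-1)
3. t=7/2 → B at (4,0); v=(-2,1)
4. t=2 → L at (0,2); v=(2,1)
5. t=11/2 → R at (11,15/2); v=(-2,1)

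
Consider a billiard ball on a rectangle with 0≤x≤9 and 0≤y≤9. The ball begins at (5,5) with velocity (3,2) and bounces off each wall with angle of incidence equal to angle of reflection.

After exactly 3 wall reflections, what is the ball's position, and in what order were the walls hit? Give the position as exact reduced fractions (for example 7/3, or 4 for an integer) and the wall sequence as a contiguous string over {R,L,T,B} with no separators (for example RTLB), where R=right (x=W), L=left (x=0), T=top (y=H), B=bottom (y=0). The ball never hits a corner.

Final position: (0,13/3)
Wall sequence: RTL

1. t=4/3 → R at (9,23/3); v=(-3,2)
2. t=2/3 → T at (7,9); v=(-3,-2)
3. t=7/3 → L at (0,13/3); v=(3,-2)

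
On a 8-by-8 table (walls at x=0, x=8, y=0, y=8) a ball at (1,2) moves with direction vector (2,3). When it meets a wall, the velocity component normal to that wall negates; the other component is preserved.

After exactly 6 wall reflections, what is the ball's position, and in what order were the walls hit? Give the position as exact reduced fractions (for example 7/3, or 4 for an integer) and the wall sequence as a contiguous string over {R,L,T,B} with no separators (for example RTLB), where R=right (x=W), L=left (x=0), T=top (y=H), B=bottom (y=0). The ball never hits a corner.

1. t=2 → T at (5,8); v=(2,-3)
2. t=3/2 → R at (8,7/2); v=(-2,-3)
3. t=7/6 → B at (17/3,0); v=(-2,3)
4. t=8/3 → T at (1/3,8); v=(-2,-3)
5. t=1/6 → L at (0,15/2); v=(2,-3)
6. t=5/2 → B at (5,0); v=(2,3)

Final position: (5,0)
Wall sequence: TRBTLB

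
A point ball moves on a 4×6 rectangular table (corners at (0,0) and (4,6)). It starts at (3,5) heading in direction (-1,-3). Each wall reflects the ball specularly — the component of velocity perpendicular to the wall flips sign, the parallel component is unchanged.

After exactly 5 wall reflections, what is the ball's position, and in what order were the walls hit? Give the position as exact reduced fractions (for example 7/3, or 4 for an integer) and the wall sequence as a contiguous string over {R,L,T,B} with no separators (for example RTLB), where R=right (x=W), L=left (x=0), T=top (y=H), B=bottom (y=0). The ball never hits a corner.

Final position: (4,4)
Wall sequence: BLTBR

1. t=5/3 → B at (4/3,0); v=(-1,3)
2. t=4/3 → L at (0,4); v=(1,3)
3. t=2/3 → T at (2/3,6); v=(1,-3)
4. t=2 → B at (8/3,0); v=(1,3)
5. t=4/3 → R at (4,4); v=(-1,3)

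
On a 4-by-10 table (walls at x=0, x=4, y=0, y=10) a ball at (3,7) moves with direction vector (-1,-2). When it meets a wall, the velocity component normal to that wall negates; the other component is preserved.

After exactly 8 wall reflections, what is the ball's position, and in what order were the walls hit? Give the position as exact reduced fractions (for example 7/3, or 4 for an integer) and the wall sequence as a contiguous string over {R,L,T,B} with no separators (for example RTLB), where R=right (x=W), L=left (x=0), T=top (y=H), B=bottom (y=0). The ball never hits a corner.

Final position: (1/2,10)
Wall sequence: LBRTLBRT

1. t=3 → L at (0,1); v=(1,-2)
2. t=1/2 → B at (1/2,0); v=(1,2)
3. t=7/2 → R at (4,7); v=(-1,2)
4. t=3/2 → T at (5/2,10); v=(-1,-2)
5. t=5/2 → L at (0,5); v=(1,-2)
6. t=5/2 → B at (5/2,0); v=(1,2)
7. t=3/2 → R at (4,3); v=(-1,2)
8. t=7/2 → T at (1/2,10); v=(-1,-2)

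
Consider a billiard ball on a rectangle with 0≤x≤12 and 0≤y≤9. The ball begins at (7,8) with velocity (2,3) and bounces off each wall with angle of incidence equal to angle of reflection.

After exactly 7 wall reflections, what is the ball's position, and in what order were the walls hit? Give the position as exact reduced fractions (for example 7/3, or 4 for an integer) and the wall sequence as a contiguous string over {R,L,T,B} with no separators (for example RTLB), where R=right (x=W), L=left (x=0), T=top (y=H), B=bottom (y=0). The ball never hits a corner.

1. t=1/3 → T at (23/3,9); v=(2,-3)
2. t=13/6 → R at (12,5/2); v=(-2,-3)
3. t=5/6 → B at (31/3,0); v=(-2,3)
4. t=3 → T at (13/3,9); v=(-2,-3)
5. t=13/6 → L at (0,5/2); v=(2,-3)
6. t=5/6 → B at (5/3,0); v=(2,3)
7. t=3 → T at (23/3,9); v=(2,-3)

Final position: (23/3,9)
Wall sequence: TRBTLBT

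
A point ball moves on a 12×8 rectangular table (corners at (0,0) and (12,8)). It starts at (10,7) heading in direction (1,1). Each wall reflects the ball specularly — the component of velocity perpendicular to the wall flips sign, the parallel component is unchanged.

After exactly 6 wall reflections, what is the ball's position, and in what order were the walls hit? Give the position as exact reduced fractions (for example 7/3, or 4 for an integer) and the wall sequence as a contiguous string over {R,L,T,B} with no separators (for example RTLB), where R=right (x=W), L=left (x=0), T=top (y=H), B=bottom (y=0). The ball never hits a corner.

1. t=1 → T at (11,8); v=(1,-1)
2. t=1 → R at (12,7); v=(-1,-1)
3. t=7 → B at (5,0); v=(-1,1)
4. t=5 → L at (0,5); v=(1,1)
5. t=3 → T at (3,8); v=(1,-1)
6. t=8 → B at (11,0); v=(1,1)

Final position: (11,0)
Wall sequence: TRBLTB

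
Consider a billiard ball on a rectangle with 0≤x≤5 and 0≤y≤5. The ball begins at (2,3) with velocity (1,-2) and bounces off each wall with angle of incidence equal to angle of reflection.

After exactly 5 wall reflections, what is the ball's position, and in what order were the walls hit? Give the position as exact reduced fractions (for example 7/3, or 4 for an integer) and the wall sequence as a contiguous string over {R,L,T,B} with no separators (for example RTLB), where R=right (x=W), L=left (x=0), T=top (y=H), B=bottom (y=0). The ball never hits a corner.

1. t=3/2 → B at (7/2,0); v=(1,2)
2. t=3/2 → R at (5,3); v=(-1,2)
3. t=1 → T at (4,5); v=(-1,-2)
4. t=5/2 → B at (3/2,0); v=(-1,2)
5. t=3/2 → L at (0,3); v=(1,2)

Final position: (0,3)
Wall sequence: BRTBL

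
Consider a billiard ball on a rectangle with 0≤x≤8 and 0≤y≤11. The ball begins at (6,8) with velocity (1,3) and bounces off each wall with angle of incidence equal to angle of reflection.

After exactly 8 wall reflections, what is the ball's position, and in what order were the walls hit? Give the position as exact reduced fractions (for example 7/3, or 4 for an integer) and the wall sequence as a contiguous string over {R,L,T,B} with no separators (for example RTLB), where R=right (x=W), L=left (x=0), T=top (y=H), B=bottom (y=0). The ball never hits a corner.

1. t=1 → T at (7,11); v=(1,-3)
2. t=1 → R at (8,8); v=(-1,-3)
3. t=8/3 → B at (16/3,0); v=(-1,3)
4. t=11/3 → T at (5/3,11); v=(-1,-3)
5. t=5/3 → L at (0,6); v=(1,-3)
6. t=2 → B at (2,0); v=(1,3)
7. t=11/3 → T at (17/3,11); v=(1,-3)
8. t=7/3 → R at (8,4); v=(-1,-3)

Final position: (8,4)
Wall sequence: TRBTLBTR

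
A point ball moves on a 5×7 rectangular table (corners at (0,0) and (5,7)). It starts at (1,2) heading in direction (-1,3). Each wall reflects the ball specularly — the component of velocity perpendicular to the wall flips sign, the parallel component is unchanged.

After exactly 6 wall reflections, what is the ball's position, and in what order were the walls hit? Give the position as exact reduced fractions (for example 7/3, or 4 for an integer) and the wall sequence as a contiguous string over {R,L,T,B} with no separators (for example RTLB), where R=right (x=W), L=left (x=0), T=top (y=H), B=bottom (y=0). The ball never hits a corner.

1. t=1 → L at (0,5); v=(1,3)
2. t=2/3 → T at (2/3,7); v=(1,-3)
3. t=7/3 → B at (3,0); v=(1,3)
4. t=2 → R at (5,6); v=(-1,3)
5. t=1/3 → T at (14/3,7); v=(-1,-3)
6. t=7/3 → B at (7/3,0); v=(-1,3)

Final position: (7/3,0)
Wall sequence: LTBRTB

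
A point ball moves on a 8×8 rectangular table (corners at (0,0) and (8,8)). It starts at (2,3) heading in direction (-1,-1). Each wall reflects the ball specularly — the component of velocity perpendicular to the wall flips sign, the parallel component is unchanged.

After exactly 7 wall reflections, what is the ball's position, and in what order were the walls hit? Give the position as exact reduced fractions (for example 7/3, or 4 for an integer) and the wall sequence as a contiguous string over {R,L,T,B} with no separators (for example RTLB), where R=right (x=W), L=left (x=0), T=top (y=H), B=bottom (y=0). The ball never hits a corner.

Final position: (8,7)
Wall sequence: LBRTLBR

1. t=2 → L at (0,1); v=(1,-1)
2. t=1 → B at (1,0); v=(1,1)
3. t=7 → R at (8,7); v=(-1,1)
4. t=1 → T at (7,8); v=(-1,-1)
5. t=7 → L at (0,1); v=(1,-1)
6. t=1 → B at (1,0); v=(1,1)
7. t=7 → R at (8,7); v=(-1,1)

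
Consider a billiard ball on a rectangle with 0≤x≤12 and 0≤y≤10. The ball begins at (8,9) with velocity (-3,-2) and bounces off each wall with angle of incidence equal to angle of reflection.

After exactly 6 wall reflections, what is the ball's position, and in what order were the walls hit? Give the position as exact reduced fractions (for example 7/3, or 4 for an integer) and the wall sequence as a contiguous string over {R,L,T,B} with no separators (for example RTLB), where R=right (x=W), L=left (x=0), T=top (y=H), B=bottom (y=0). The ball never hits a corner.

Final position: (23/2,0)
Wall sequence: LBRTLB

1. t=8/3 → L at (0,11/3); v=(3,-2)
2. t=11/6 → B at (11/2,0); v=(3,2)
3. t=13/6 → R at (12,13/3); v=(-3,2)
4. t=17/6 → T at (7/2,10); v=(-3,-2)
5. t=7/6 → L at (0,23/3); v=(3,-2)
6. t=23/6 → B at (23/2,0); v=(3,2)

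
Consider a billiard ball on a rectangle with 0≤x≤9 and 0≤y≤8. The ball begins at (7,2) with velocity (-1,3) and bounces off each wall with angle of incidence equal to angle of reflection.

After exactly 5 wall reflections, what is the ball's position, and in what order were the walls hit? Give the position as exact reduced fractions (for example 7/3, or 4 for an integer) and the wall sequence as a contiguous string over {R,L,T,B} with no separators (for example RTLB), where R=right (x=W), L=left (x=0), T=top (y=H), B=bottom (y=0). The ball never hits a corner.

1. t=2 → T at (5,8); v=(-1,-3)
2. t=8/3 → B at (7/3,0); v=(-1,3)
3. t=7/3 → L at (0,7); v=(1,3)
4. t=1/3 → T at (1/3,8); v=(1,-3)
5. t=8/3 → B at (3,0); v=(1,3)

Final position: (3,0)
Wall sequence: TBLTB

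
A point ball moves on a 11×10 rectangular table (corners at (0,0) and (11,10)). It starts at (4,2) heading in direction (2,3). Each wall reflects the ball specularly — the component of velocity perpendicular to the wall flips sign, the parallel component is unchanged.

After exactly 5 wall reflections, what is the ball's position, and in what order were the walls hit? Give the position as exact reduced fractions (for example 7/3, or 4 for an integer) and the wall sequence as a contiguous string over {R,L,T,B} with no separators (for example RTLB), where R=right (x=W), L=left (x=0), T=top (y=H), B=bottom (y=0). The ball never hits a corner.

1. t=8/3 → T at (28/3,10); v=(2,-3)
2. t=5/6 → R at (11,15/2); v=(-2,-3)
3. t=5/2 → B at (6,0); v=(-2,3)
4. t=3 → L at (0,9); v=(2,3)
5. t=1/3 → T at (2/3,10); v=(2,-3)

Final position: (2/3,10)
Wall sequence: TRBLT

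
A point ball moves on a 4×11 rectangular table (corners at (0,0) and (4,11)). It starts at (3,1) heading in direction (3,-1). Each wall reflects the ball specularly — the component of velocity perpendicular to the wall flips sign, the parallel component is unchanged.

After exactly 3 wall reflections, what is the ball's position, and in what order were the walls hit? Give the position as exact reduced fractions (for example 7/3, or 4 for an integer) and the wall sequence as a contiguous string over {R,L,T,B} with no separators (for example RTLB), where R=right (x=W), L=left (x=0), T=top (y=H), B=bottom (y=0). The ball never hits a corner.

1. t=1/3 → R at (4,2/3); v=(-3,-1)
2. t=2/3 → B at (2,0); v=(-3,1)
3. t=2/3 → L at (0,2/3); v=(3,1)

Final position: (0,2/3)
Wall sequence: RBL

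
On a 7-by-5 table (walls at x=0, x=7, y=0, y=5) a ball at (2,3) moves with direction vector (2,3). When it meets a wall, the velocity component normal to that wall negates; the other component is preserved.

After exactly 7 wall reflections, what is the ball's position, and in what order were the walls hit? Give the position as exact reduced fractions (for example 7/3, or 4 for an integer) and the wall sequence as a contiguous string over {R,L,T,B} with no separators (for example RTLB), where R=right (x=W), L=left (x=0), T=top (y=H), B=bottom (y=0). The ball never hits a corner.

Final position: (8/3,5)
Wall sequence: TBRTBLT

1. t=2/3 → T at (10/3,5); v=(2,-3)
2. t=5/3 → B at (20/3,0); v=(2,3)
3. t=1/6 → R at (7,1/2); v=(-2,3)
4. t=3/2 → T at (4,5); v=(-2,-3)
5. t=5/3 → B at (2/3,0); v=(-2,3)
6. t=1/3 → L at (0,1); v=(2,3)
7. t=4/3 → T at (8/3,5); v=(2,-3)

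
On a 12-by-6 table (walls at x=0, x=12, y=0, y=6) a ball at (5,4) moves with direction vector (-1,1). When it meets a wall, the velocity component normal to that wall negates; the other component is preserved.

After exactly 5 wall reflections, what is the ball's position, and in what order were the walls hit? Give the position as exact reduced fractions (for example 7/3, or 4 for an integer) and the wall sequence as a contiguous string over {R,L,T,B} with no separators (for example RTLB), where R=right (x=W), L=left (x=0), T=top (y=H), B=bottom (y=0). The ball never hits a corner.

1. t=2 → T at (3,6); v=(-1,-1)
2. t=3 → L at (0,3); v=(1,-1)
3. t=3 → B at (3,0); v=(1,1)
4. t=6 → T at (9,6); v=(1,-1)
5. t=3 → R at (12,3); v=(-1,-1)

Final position: (12,3)
Wall sequence: TLBTR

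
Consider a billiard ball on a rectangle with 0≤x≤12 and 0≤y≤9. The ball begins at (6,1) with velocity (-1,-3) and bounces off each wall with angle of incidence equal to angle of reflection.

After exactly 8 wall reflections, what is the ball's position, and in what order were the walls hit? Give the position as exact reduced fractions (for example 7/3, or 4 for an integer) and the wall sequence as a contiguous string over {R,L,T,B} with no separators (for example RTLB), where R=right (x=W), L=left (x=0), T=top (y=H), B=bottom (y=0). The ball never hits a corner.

Final position: (12,1)
Wall sequence: BTLBTBTR

1. t=1/3 → B at (17/3,0); v=(-1,3)
2. t=3 → T at (8/3,9); v=(-1,-3)
3. t=8/3 → L at (0,1); v=(1,-3)
4. t=1/3 → B at (1/3,0); v=(1,3)
5. t=3 → T at (10/3,9); v=(1,-3)
6. t=3 → B at (19/3,0); v=(1,3)
7. t=3 → T at (28/3,9); v=(1,-3)
8. t=8/3 → R at (12,1); v=(-1,-3)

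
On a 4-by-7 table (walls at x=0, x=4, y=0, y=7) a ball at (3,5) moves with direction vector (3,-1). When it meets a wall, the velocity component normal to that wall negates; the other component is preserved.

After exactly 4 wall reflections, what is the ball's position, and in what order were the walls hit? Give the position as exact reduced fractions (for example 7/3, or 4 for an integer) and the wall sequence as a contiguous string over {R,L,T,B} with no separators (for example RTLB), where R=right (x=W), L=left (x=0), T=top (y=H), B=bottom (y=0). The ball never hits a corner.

Final position: (0,2/3)
Wall sequence: RLRL

1. t=1/3 → R at (4,14/3); v=(-3,-1)
2. t=4/3 → L at (0,10/3); v=(3,-1)
3. t=4/3 → R at (4,2); v=(-3,-1)
4. t=4/3 → L at (0,2/3); v=(3,-1)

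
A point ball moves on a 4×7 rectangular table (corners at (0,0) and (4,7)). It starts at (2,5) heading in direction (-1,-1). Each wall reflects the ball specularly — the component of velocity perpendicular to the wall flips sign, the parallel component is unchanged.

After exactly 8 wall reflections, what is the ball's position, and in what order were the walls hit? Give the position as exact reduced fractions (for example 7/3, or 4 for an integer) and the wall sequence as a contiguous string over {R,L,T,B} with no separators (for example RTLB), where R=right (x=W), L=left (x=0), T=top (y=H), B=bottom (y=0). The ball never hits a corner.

Final position: (1,0)
Wall sequence: LBRLTRLB

1. t=2 → L at (0,3); v=(1,-1)
2. t=3 → B at (3,0); v=(1,1)
3. t=1 → R at (4,1); v=(-1,1)
4. t=4 → L at (0,5); v=(1,1)
5. t=2 → T at (2,7); v=(1,-1)
6. t=2 → R at (4,5); v=(-1,-1)
7. t=4 → L at (0,1); v=(1,-1)
8. t=1 → B at (1,0); v=(1,1)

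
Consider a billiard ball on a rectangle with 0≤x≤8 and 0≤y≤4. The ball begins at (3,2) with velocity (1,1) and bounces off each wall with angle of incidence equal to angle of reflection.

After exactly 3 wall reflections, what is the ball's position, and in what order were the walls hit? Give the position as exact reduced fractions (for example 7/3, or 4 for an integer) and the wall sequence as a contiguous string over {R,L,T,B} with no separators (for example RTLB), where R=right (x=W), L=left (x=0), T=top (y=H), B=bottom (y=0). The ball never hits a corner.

1. t=2 → T at (5,4); v=(1,-1)
2. t=3 → R at (8,1); v=(-1,-1)
3. t=1 → B at (7,0); v=(-1,1)

Final position: (7,0)
Wall sequence: TRB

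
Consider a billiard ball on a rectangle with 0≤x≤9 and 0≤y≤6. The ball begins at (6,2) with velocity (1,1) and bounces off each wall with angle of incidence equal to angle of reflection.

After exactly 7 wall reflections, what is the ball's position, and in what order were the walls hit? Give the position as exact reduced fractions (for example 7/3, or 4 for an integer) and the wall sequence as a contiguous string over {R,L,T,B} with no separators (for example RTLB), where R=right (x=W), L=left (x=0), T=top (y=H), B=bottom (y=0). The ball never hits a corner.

1. t=3 → R at (9,5); v=(-1,1)
2. t=1 → T at (8,6); v=(-1,-1)
3. t=6 → B at (2,0); v=(-1,1)
4. t=2 → L at (0,2); v=(1,1)
5. t=4 → T at (4,6); v=(1,-1)
6. t=5 → R at (9,1); v=(-1,-1)
7. t=1 → B at (8,0); v=(-1,1)

Final position: (8,0)
Wall sequence: RTBLTRB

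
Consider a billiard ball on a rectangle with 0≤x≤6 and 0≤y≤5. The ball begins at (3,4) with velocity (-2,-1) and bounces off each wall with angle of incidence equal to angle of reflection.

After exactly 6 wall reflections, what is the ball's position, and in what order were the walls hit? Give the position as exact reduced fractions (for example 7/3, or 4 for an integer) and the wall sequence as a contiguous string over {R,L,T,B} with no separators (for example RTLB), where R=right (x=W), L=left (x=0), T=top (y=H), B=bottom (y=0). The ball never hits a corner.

Final position: (6,7/2)
Wall sequence: LBRLTR

1. t=3/2 → L at (0,5/2); v=(2,-1)
2. t=5/2 → B at (5,0); v=(2,1)
3. t=1/2 → R at (6,1/2); v=(-2,1)
4. t=3 → L at (0,7/2); v=(2,1)
5. t=3/2 → T at (3,5); v=(2,-1)
6. t=3/2 → R at (6,7/2); v=(-2,-1)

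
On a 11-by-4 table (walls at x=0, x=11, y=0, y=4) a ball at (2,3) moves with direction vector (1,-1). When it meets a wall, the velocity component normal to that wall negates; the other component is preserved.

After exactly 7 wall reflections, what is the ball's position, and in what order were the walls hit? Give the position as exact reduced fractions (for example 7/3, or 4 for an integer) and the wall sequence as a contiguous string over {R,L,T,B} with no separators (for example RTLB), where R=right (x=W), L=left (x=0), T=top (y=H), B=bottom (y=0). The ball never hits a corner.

Final position: (0,1)
Wall sequence: BTRBTBL

1. t=3 → B at (5,0); v=(1,1)
2. t=4 → T at (9,4); v=(1,-1)
3. t=2 → R at (11,2); v=(-1,-1)
4. t=2 → B at (9,0); v=(-1,1)
5. t=4 → T at (5,4); v=(-1,-1)
6. t=4 → B at (1,0); v=(-1,1)
7. t=1 → L at (0,1); v=(1,1)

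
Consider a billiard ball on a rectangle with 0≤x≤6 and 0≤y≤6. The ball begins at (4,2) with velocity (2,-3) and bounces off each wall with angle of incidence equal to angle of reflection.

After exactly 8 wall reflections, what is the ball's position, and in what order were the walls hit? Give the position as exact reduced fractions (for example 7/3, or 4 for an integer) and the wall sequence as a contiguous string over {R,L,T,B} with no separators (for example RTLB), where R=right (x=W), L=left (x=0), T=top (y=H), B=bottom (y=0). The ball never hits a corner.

1. t=2/3 → B at (16/3,0); v=(2,3)
2. t=1/3 → R at (6,1); v=(-2,3)
3. t=5/3 → T at (8/3,6); v=(-2,-3)
4. t=4/3 → L at (0,2); v=(2,-3)
5. t=2/3 → B at (4/3,0); v=(2,3)
6. t=2 → T at (16/3,6); v=(2,-3)
7. t=1/3 → R at (6,5); v=(-2,-3)
8. t=5/3 → B at (8/3,0); v=(-2,3)

Final position: (8/3,0)
Wall sequence: BRTLBTRB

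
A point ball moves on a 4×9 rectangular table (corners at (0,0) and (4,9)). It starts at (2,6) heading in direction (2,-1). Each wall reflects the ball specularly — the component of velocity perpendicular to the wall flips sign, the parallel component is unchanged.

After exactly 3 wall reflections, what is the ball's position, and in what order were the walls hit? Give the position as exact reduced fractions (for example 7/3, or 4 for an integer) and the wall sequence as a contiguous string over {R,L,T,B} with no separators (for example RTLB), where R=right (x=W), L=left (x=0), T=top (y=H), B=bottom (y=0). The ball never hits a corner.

1. t=1 → R at (4,5); v=(-2,-1)
2. t=2 → L at (0,3); v=(2,-1)
3. t=2 → R at (4,1); v=(-2,-1)

Final position: (4,1)
Wall sequence: RLR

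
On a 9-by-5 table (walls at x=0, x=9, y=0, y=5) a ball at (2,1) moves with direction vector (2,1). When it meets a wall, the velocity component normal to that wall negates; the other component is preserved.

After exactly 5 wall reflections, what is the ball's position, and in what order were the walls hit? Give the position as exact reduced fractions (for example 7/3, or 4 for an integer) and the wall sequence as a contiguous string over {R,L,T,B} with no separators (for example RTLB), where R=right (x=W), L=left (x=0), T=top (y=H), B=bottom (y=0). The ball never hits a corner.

1. t=7/2 → R at (9,9/2); v=(-2,1)
2. t=1/2 → T at (8,5); v=(-2,-1)
3. t=4 → L at (0,1); v=(2,-1)
4. t=1 → B at (2,0); v=(2,1)
5. t=7/2 → R at (9,7/2); v=(-2,1)

Final position: (9,7/2)
Wall sequence: RTLBR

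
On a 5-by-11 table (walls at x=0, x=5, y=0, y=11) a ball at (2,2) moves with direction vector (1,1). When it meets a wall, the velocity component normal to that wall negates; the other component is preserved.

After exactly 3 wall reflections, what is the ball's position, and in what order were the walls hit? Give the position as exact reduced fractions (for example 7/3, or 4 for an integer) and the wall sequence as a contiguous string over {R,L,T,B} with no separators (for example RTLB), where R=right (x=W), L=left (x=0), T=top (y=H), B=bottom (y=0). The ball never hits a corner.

Final position: (1,11)
Wall sequence: RLT

1. t=3 → R at (5,5); v=(-1,1)
2. t=5 → L at (0,10); v=(1,1)
3. t=1 → T at (1,11); v=(1,-1)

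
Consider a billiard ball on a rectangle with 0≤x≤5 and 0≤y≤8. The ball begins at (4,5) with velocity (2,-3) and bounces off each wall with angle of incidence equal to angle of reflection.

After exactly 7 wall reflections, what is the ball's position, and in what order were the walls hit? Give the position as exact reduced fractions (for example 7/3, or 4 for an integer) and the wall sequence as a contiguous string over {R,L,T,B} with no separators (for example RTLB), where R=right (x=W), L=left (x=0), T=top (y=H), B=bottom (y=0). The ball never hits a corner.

1. t=1/2 → R at (5,7/2); v=(-2,-3)
2. t=7/6 → B at (8/3,0); v=(-2,3)
3. t=4/3 → L at (0,4); v=(2,3)
4. t=4/3 → T at (8/3,8); v=(2,-3)
5. t=7/6 → R at (5,9/2); v=(-2,-3)
6. t=3/2 → B at (2,0); v=(-2,3)
7. t=1 → L at (0,3); v=(2,3)

Final position: (0,3)
Wall sequence: RBLTRBL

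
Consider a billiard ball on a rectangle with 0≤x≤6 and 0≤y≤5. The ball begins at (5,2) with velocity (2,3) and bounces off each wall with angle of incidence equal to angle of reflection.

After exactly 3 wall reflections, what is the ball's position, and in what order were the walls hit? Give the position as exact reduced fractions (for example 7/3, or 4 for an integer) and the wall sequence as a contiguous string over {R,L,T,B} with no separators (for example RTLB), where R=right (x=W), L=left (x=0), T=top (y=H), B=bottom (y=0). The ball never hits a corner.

1. t=1/2 → R at (6,7/2); v=(-2,3)
2. t=1/2 → T at (5,5); v=(-2,-3)
3. t=5/3 → B at (5/3,0); v=(-2,3)

Final position: (5/3,0)
Wall sequence: RTB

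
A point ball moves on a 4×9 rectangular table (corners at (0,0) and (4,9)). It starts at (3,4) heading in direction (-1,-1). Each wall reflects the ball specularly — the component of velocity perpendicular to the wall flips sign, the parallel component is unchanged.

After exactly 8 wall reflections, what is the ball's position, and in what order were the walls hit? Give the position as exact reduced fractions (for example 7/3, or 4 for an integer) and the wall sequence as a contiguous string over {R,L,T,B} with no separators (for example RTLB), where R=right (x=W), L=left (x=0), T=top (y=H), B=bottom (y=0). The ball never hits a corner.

1. t=3 → L at (0,1); v=(1,-1)
2. t=1 → B at (1,0); v=(1,1)
3. t=3 → R at (4,3); v=(-1,1)
4. t=4 → L at (0,7); v=(1,1)
5. t=2 → T at (2,9); v=(1,-1)
6. t=2 → R at (4,7); v=(-1,-1)
7. t=4 → L at (0,3); v=(1,-1)
8. t=3 → B at (3,0); v=(1,1)

Final position: (3,0)
Wall sequence: LBRLTRLB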